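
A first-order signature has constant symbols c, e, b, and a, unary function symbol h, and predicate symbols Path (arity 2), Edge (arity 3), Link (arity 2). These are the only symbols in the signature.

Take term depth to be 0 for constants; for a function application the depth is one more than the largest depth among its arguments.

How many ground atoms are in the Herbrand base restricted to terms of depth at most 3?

4608

First count ground terms of depth ≤ 3.
If N_k denotes the number of depth-≤k ground terms, the 4 constants give N_0 = 4, and each function symbol of arity r contributes N_{k-1}^r new terms at level k: N_k = 4 + N_{k-1}.
N_0 = 4
N_1 = 4 + 4 = 8
N_2 = 4 + 8 = 12
N_3 = 4 + 12 = 16
So |H| = 16.
Each predicate of arity r yields |H|^r ground atoms (one per choice of an r-tuple from H):
  Path: 16^2 = 256;  Edge: 16^3 = 4096;  Link: 16^2 = 256
Total ground atoms: 256 + 4096 + 256 = 4608.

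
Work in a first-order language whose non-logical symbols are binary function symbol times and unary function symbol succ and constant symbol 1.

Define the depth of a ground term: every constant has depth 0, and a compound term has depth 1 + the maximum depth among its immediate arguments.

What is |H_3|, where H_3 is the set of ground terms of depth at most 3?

183

Count level by level. With function symbols times/2, succ/1, the terms of depth ≤ k are the 1 constant together with each function applied to depth-≤(k−1) tuples, so N_k = 1 + N_{k-1}^2 + N_{k-1}.
N_0 = 1
N_1 = 1 + 1^2 + 1 = 3
N_2 = 1 + 3^2 + 3 = 13
N_3 = 1 + 13^2 + 13 = 183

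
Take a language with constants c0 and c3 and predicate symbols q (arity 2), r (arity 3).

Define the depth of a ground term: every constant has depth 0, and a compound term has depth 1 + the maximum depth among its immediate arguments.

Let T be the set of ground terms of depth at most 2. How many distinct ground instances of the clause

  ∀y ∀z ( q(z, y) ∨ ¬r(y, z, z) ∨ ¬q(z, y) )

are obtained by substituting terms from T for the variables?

4

Ground terms of depth ≤ 2:
  With no function symbols every ground term is a constant, so there are exactly 2 ground terms at every depth bound.
  N_0 = 2
  N_1 = 2
  N_2 = 2
  Explicitly: c0, c3.
So there are 2 ground terms available for substitution.
The clause has 2 distinct variables (y, z), each appearing in the body. In the free term algebra distinct substitutions yield syntactically distinct ground instances.
Number of ground instances = 2^2 = 4.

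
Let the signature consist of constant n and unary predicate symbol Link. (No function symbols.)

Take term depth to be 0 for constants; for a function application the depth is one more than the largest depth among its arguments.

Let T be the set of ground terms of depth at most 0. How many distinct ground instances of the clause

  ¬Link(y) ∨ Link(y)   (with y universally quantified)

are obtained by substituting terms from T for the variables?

1

Ground terms of depth ≤ 0:
  With no function symbols every ground term is a constant, so there is exactly 1 ground term at every depth bound.
  N_0 = 1
  Explicitly: n.
So there is exactly 1 ground term available for substitution.
There is 1 variable to instantiate (y),  occurring in at least one literal, so different choices give different ground instances.
Number of ground instances = 1.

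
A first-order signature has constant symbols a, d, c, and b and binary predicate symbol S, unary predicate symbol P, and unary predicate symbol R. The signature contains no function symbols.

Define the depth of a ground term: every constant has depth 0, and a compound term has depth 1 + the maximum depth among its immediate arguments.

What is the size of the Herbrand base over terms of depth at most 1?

First count ground terms of depth ≤ 1.
With no function symbols every ground term is a constant, so there are exactly 4 ground terms at every depth bound.
N_0 = 4
N_1 = 4
Explicitly: a, d, c, b.
So |H| = 4.
A ground atom is a predicate applied to a tuple of terms from H, so the count is the sum over predicates of |H|^arity:
  S: 4^2 = 16;  P: 4;  R: 4
Total ground atoms: 16 + 4 + 4 = 24.

24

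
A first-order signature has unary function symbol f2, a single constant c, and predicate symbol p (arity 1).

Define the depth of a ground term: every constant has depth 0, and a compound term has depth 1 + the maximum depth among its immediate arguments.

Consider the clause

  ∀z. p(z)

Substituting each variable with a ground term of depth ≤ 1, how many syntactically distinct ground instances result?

2

Ground terms of depth ≤ 1:
  Count level by level. With function symbols f2/1, the terms of depth ≤ k are the 1 constant together with each function applied to depth-≤(k−1) tuples, so N_k = 1 + N_{k-1}.
  N_0 = 1
  N_1 = 1 + 1 = 2
So there are 2 ground terms available for substitution.
There is 1 variable to instantiate (z),  occurring in at least one literal, so different choices give different ground instances.
Number of ground instances = 2.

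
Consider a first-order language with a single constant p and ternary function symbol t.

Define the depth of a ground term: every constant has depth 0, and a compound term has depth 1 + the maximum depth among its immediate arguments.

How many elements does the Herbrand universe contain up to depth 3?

730

Let N_k count ground terms of depth at most k. Each non-constant term of depth ≤ k is some function symbol applied to depth-≤(k−1) arguments, giving N_k = 1 + N_{k-1}^3.
N_0 = 1
N_1 = 1 + 1^3 = 2
N_2 = 1 + 2^3 = 9
N_3 = 1 + 9^3 = 730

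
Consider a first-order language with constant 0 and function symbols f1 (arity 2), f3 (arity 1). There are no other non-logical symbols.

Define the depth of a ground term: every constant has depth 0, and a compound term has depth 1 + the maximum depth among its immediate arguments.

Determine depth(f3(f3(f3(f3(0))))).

4

depth(f3(0)) = 1 + depth(0) = 1 + 0 = 1
depth(f3(f3(0))) = 1 + depth(f3(0)) = 1 + 1 = 2
depth(f3(f3(f3(0)))) = 1 + depth(f3(f3(0))) = 1 + 2 = 3
depth(f3(f3(f3(f3(0))))) = 1 + depth(f3(f3(f3(0)))) = 1 + 3 = 4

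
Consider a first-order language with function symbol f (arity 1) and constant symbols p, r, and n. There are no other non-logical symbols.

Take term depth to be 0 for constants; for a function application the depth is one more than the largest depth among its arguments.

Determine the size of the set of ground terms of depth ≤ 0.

3

Write N_k for the number of ground terms of depth ≤ k. A term of depth ≤ k is either a constant or a function symbol applied to arguments of depth ≤ k−1, so N_k = 3 + N_{k-1}.
N_0 = 3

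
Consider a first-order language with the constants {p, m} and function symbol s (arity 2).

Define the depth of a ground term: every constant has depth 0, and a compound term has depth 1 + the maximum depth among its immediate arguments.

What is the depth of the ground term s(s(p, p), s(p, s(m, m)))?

depth(s(p, p)) = 1 + max(0, 0) = 1
depth(s(m, m)) = 1 + max(0, 0) = 1
depth(s(p, s(m, m))) = 1 + max(0, 1) = 2
depth(s(s(p, p), s(p, s(m, m)))) = 1 + max(1, 2) = 3

3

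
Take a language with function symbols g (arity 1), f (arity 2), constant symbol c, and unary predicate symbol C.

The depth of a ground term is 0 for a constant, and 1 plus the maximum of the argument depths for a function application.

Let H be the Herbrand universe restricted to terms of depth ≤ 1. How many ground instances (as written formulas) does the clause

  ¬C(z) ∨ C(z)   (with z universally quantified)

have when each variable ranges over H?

Ground terms of depth ≤ 1:
  Let N_k = |{terms of depth ≤ k}|. Then N_0 = 1 and N_k = 1 + N_{k-1} + N_{k-1}^2 for k ≥ 1 (one summand per function symbol, arity giving the exponent).
  N_0 = 1
  N_1 = 1 + 1 + 1^2 = 3
  Explicitly: c, g(c), f(c, c).
So there are 3 ground terms available for substitution.
The body mentions the single quantified variable z; since ground terms form a free algebra, no two substitutions collapse to the same formula.
Number of ground instances = 3.

3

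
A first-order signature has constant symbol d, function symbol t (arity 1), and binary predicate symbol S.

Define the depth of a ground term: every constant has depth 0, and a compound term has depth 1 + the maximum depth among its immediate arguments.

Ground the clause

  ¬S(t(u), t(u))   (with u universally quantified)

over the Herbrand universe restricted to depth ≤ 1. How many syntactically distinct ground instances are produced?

Ground terms of depth ≤ 1:
  If N_k denotes the number of depth-≤k ground terms, the 1 constant gives N_0 = 1, and each function symbol of arity r contributes N_{k-1}^r new terms at level k: N_k = 1 + N_{k-1}.
  N_0 = 1
  N_1 = 1 + 1 = 2
So there are 2 ground terms available for substitution.
The variable u ranges independently over the available ground terms, and distinct assignments produce distinct instances.
Number of ground instances = 2.

2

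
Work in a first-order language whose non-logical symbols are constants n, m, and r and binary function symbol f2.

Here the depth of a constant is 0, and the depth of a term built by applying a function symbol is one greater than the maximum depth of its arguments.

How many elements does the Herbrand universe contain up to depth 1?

12

Write N_k for the number of ground terms of depth ≤ k. A term of depth ≤ k is either a constant or a function symbol applied to arguments of depth ≤ k−1, so N_k = 3 + N_{k-1}^2.
N_0 = 3
N_1 = 3 + 3^2 = 12
Explicitly: n, m, r, f2(n, n), f2(n, m), f2(n, r), f2(m, n), f2(m, m), f2(m, r), f2(r, n), f2(r, m), f2(r, r).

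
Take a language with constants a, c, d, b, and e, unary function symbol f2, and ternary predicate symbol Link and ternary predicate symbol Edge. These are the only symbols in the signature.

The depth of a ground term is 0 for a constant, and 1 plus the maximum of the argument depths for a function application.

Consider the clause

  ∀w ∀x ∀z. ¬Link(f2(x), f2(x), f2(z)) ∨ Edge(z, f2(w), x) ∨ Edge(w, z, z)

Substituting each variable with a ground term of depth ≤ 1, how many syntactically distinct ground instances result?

1000

Ground terms of depth ≤ 1:
  If N_k denotes the number of depth-≤k ground terms, the 5 constants give N_0 = 5, and each function symbol of arity r contributes N_{k-1}^r new terms at level k: N_k = 5 + N_{k-1}.
  N_0 = 5
  N_1 = 5 + 5 = 10
  Explicitly: a, c, d, b, e, f2(a), f2(c), f2(d), f2(b), f2(e).
So there are 10 ground terms available for substitution.
Each of w, x, z ranges independently over the available ground terms, and distinct assignments produce distinct instances.
Number of ground instances = 10^3 = 1000.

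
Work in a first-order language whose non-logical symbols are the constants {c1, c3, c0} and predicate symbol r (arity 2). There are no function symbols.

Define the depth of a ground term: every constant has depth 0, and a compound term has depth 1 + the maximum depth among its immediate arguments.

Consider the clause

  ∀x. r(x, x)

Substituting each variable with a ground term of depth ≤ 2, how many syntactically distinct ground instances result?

Ground terms of depth ≤ 2:
  With no function symbols every ground term is a constant, so there are exactly 3 ground terms at every depth bound.
  N_0 = 3
  N_1 = 3
  N_2 = 3
  Explicitly: c1, c3, c0.
So there are 3 ground terms available for substitution.
There is 1 variable to instantiate (x),  occurring in at least one literal, so different choices give different ground instances.
Number of ground instances = 3.

3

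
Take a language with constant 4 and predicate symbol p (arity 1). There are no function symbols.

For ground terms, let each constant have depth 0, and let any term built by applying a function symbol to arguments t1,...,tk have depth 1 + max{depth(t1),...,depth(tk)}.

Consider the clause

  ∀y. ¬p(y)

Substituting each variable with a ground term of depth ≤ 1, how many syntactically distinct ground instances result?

1

Ground terms of depth ≤ 1:
  With no function symbols every ground term is a constant, so there is exactly 1 ground term at every depth bound.
  N_0 = 1
  N_1 = 1
So there is exactly 1 ground term available for substitution.
The clause has 1 distinct variable (y), which appears in the body. In the free term algebra distinct substitutions yield syntactically distinct ground instances.
Number of ground instances = 1.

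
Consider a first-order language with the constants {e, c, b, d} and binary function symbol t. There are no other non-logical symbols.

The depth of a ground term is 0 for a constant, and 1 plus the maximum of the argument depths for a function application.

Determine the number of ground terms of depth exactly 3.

Write N_k for the number of ground terms of depth ≤ k. A term of depth ≤ k is either a constant or a function symbol applied to arguments of depth ≤ k−1, so N_k = 4 + N_{k-1}^2.
N_0 = 4
N_1 = 4 + 4^2 = 20
N_2 = 4 + 20^2 = 404
N_3 = 4 + 404^2 = 163220
Terms of depth exactly 3: N_3 − N_2 = 163220 − 404 = 162816.

162816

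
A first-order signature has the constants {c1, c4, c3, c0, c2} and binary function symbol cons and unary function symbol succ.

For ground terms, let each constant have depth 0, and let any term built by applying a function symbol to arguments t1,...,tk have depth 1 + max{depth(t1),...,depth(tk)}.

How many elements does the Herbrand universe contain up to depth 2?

Let N_k count ground terms of depth at most k. Each non-constant term of depth ≤ k is some function symbol applied to depth-≤(k−1) arguments, giving N_k = 5 + N_{k-1}^2 + N_{k-1}.
N_0 = 5
N_1 = 5 + 5^2 + 5 = 35
N_2 = 5 + 35^2 + 35 = 1265

1265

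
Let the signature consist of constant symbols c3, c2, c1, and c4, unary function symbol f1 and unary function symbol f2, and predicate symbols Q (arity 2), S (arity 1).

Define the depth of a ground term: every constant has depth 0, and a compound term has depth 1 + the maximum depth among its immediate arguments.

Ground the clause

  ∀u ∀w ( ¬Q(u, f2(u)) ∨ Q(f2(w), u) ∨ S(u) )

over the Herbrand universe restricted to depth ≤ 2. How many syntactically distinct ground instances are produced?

784

Ground terms of depth ≤ 2:
  Let N_k = |{terms of depth ≤ k}|. Then N_0 = 4 and N_k = 4 + N_{k-1} + N_{k-1} for k ≥ 1 (one summand per function symbol, arity giving the exponent).
  N_0 = 4
  N_1 = 4 + 4 + 4 = 12
  N_2 = 4 + 12 + 12 = 28
So there are 28 ground terms available for substitution.
The clause has 2 distinct variables (u, w), each appearing in the body. In the free term algebra distinct substitutions yield syntactically distinct ground instances.
Number of ground instances = 28^2 = 784.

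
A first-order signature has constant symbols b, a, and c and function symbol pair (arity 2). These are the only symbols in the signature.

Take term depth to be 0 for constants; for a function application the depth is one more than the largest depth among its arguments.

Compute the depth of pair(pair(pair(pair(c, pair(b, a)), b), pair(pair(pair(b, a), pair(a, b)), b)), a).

5

depth(pair(b, a)) = 1 + max(0, 0) = 1
depth(pair(c, pair(b, a))) = 1 + max(0, 1) = 2
depth(pair(pair(c, pair(b, a)), b)) = 1 + max(2, 0) = 3
depth(pair(a, b)) = 1 + max(0, 0) = 1
depth(pair(pair(b, a), pair(a, b))) = 1 + max(1, 1) = 2
depth(pair(pair(pair(b, a), pair(a, b)), b)) = 1 + max(2, 0) = 3
depth(pair(pair(pair(c, pair(b, a)), b), pair(pair(pair(b, a), pair(a, b)), b))) = 1 + max(3, 3) = 4
depth(pair(pair(pair(pair(c, pair(b, a)), b), pair(pair(pair(b, a), pair(a, b)), b)), a)) = 1 + max(4, 0) = 5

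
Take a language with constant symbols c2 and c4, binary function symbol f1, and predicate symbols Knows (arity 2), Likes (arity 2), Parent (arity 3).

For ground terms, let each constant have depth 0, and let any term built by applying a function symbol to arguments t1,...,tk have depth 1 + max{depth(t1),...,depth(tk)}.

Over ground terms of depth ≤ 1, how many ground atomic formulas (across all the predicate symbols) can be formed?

288

First count ground terms of depth ≤ 1.
Let N_k count ground terms of depth at most k. Each non-constant term of depth ≤ k is some function symbol applied to depth-≤(k−1) arguments, giving N_k = 2 + N_{k-1}^2.
N_0 = 2
N_1 = 2 + 2^2 = 6
Explicitly: c2, c4, f1(c2, c2), f1(c2, c4), f1(c4, c2), f1(c4, c4).
So |H| = 6.
A ground atom is a predicate applied to a tuple of terms from H, so the count is the sum over predicates of |H|^arity:
  Knows: 6^2 = 36;  Likes: 6^2 = 36;  Parent: 6^3 = 216
Total ground atoms: 36 + 36 + 216 = 288.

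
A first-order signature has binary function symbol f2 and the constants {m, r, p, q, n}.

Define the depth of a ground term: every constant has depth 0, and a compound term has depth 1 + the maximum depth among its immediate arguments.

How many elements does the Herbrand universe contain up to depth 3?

If N_k denotes the number of depth-≤k ground terms, the 5 constants give N_0 = 5, and each function symbol of arity r contributes N_{k-1}^r new terms at level k: N_k = 5 + N_{k-1}^2.
N_0 = 5
N_1 = 5 + 5^2 = 30
N_2 = 5 + 30^2 = 905
N_3 = 5 + 905^2 = 819030

819030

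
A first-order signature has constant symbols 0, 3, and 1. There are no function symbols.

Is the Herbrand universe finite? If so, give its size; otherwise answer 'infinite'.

3

There are no function symbols, so every ground term is one of the 3 constants.
The Herbrand universe is {0, 3, 1}, which is finite with 3 elements.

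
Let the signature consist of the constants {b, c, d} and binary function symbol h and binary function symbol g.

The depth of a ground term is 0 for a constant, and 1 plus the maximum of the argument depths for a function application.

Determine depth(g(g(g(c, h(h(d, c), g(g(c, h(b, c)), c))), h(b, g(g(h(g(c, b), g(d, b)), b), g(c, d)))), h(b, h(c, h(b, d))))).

7

depth(h(d, c)) = 1 + max(0, 0) = 1
depth(h(b, c)) = 1 + max(0, 0) = 1
depth(g(c, h(b, c))) = 1 + max(0, 1) = 2
depth(g(g(c, h(b, c)), c)) = 1 + max(2, 0) = 3
depth(h(h(d, c), g(g(c, h(b, c)), c))) = 1 + max(1, 3) = 4
depth(g(c, h(h(d, c), g(g(c, h(b, c)), c)))) = 1 + max(0, 4) = 5
depth(g(c, b)) = 1 + max(0, 0) = 1
depth(g(d, b)) = 1 + max(0, 0) = 1
depth(h(g(c, b), g(d, b))) = 1 + max(1, 1) = 2
depth(g(h(g(c, b), g(d, b)), b)) = 1 + max(2, 0) = 3
depth(g(c, d)) = 1 + max(0, 0) = 1
depth(g(g(h(g(c, b), g(d, b)), b), g(c, d))) = 1 + max(3, 1) = 4
depth(h(b, g(g(h(g(c, b), g(d, b)), b), g(c, d)))) = 1 + max(0, 4) = 5
depth(g(g(c, h(h(d, c), g(g(c, h(b, c)), c))), h(b, g(g(h(g(c, b), g(d, b)), b), g(c, d))))) = 1 + max(5, 5) = 6
depth(h(b, d)) = 1 + max(0, 0) = 1
depth(h(c, h(b, d))) = 1 + max(0, 1) = 2
depth(h(b, h(c, h(b, d)))) = 1 + max(0, 2) = 3
depth(g(g(g(c, h(h(d, c), g(g(c, h(b, c)), c))), h(b, g(g(h(g(c, b), g(d, b)), b), g(c, d)))), h(b, h(c, h(b, d))))) = 1 + max(6, 3) = 7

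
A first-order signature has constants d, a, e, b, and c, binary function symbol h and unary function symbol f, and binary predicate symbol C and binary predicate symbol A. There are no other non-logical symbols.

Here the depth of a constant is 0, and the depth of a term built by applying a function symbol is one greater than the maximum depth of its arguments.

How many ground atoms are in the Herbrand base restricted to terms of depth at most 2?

3200450

First count ground terms of depth ≤ 2.
Write N_k for the number of ground terms of depth ≤ k. A term of depth ≤ k is either a constant or a function symbol applied to arguments of depth ≤ k−1, so N_k = 5 + N_{k-1}^2 + N_{k-1}.
N_0 = 5
N_1 = 5 + 5^2 + 5 = 35
N_2 = 5 + 35^2 + 35 = 1265
So |H| = 1265.
Ground atoms are formed by filling each argument slot of a predicate with a term from H, so an r-ary predicate gives |H|^r atoms:
  C: 1265^2 = 1600225;  A: 1265^2 = 1600225
Total ground atoms: 1600225 + 1600225 = 3200450.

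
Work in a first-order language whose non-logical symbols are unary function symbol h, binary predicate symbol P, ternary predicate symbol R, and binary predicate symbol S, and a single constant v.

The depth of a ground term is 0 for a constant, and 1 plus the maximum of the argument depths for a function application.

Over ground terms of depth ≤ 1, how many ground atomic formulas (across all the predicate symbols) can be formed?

First count ground terms of depth ≤ 1.
Let N_k count ground terms of depth at most k. Each non-constant term of depth ≤ k is some function symbol applied to depth-≤(k−1) arguments, giving N_k = 1 + N_{k-1}.
N_0 = 1
N_1 = 1 + 1 = 2
Explicitly: v, h(v).
So |H| = 2.
Ground atoms are formed by filling each argument slot of a predicate with a term from H, so an r-ary predicate gives |H|^r atoms:
  P: 2^2 = 4;  R: 2^3 = 8;  S: 2^2 = 4
Total ground atoms: 4 + 8 + 4 = 16.

16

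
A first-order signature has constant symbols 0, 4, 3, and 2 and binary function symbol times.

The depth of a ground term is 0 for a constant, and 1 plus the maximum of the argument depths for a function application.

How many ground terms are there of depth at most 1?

20

Let N_k = |{terms of depth ≤ k}|. Then N_0 = 4 and N_k = 4 + N_{k-1}^2 for k ≥ 1 (one summand per function symbol, arity giving the exponent).
N_0 = 4
N_1 = 4 + 4^2 = 20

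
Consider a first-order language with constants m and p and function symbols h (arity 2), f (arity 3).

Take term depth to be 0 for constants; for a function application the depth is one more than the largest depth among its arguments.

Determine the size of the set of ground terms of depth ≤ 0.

2

Let N_k count ground terms of depth at most k. Each non-constant term of depth ≤ k is some function symbol applied to depth-≤(k−1) arguments, giving N_k = 2 + N_{k-1}^2 + N_{k-1}^3.
N_0 = 2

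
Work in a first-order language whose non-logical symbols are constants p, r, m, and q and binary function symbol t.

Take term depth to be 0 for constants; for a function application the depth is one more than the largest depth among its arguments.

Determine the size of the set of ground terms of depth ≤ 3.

Let N_k count ground terms of depth at most k. Each non-constant term of depth ≤ k is some function symbol applied to depth-≤(k−1) arguments, giving N_k = 4 + N_{k-1}^2.
N_0 = 4
N_1 = 4 + 4^2 = 20
N_2 = 4 + 20^2 = 404
N_3 = 4 + 404^2 = 163220

163220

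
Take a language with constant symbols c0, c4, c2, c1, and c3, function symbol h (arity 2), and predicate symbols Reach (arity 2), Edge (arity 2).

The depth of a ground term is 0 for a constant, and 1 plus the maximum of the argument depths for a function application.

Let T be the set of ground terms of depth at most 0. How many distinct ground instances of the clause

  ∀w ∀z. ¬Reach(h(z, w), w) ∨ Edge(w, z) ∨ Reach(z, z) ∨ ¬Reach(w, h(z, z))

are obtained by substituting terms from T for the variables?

25

Ground terms of depth ≤ 0:
  Count level by level. With function symbols h/2, the terms of depth ≤ k are the 5 constants together with each function applied to depth-≤(k−1) tuples, so N_k = 5 + N_{k-1}^2.
  N_0 = 5
So there are 5 ground terms available for substitution.
The body mentions every one of the 2 quantified variables; since ground terms form a free algebra, no two substitutions collapse to the same formula.
Number of ground instances = 5^2 = 25.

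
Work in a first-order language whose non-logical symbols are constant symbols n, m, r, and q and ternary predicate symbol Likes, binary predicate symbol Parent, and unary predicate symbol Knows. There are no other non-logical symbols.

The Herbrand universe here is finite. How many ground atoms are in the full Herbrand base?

84

With no function symbols, the Herbrand universe is just the 4 constants.
Ground atoms per predicate: Likes: 4^3 = 64, Parent: 4^2 = 16, Knows: 4.
Herbrand base size = 64 + 16 + 4 = 84.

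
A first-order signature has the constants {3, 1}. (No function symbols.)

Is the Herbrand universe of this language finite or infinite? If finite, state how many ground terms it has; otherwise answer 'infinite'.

2

There are no function symbols, so every ground term is one of the 2 constants.
The Herbrand universe is {3, 1}, which is finite with 2 elements.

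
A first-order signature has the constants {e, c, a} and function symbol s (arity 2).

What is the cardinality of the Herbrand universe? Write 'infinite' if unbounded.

infinite

The signature has at least one function symbol (s, arity 2) and at least one constant (e).
Iterating s gives infinitely many distinct ground terms: e, s(e, e), s(s(e, e), s(e, e)), ...
So the Herbrand universe is infinite.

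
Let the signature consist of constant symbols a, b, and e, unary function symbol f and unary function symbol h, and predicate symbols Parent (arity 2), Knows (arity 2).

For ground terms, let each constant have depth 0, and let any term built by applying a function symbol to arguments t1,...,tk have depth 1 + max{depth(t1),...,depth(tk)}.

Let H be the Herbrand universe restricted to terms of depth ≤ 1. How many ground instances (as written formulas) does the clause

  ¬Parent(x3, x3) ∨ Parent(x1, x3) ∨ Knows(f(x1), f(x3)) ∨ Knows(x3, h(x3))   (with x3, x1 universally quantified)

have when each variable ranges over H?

81

Ground terms of depth ≤ 1:
  Let N_k count ground terms of depth at most k. Each non-constant term of depth ≤ k is some function symbol applied to depth-≤(k−1) arguments, giving N_k = 3 + N_{k-1} + N_{k-1}.
  N_0 = 3
  N_1 = 3 + 3 + 3 = 9
  Explicitly: a, b, e, f(a), f(b), f(e), h(a), h(b), h(e).
So there are 9 ground terms available for substitution.
Each of x3, x1 ranges independently over the available ground terms, and distinct assignments produce distinct instances.
Number of ground instances = 9^2 = 81.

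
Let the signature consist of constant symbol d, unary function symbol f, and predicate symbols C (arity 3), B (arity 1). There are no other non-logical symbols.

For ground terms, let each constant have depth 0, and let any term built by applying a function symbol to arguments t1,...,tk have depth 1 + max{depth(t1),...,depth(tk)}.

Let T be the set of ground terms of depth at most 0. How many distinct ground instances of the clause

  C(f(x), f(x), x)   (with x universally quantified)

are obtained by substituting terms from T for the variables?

Ground terms of depth ≤ 0:
  Write N_k for the number of ground terms of depth ≤ k. A term of depth ≤ k is either a constant or a function symbol applied to arguments of depth ≤ k−1, so N_k = 1 + N_{k-1}.
  N_0 = 1
So there is exactly 1 ground term available for substitution.
The clause has 1 distinct variable (x), which appears in the body. In the free term algebra distinct substitutions yield syntactically distinct ground instances.
Number of ground instances = 1.

1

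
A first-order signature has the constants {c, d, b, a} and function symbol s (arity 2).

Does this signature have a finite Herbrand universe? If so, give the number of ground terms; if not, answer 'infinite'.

infinite

The signature has at least one function symbol (s, arity 2) and at least one constant (c).
Iterating s gives infinitely many distinct ground terms: c, s(c, c), s(s(c, c), s(c, c)), ...
So the Herbrand universe is infinite.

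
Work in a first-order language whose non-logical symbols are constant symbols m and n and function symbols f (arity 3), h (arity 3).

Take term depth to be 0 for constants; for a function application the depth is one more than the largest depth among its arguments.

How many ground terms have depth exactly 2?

If N_k denotes the number of depth-≤k ground terms, the 2 constants give N_0 = 2, and each function symbol of arity r contributes N_{k-1}^r new terms at level k: N_k = 2 + N_{k-1}^3 + N_{k-1}^3.
N_0 = 2
N_1 = 2 + 2^3 + 2^3 = 18
N_2 = 2 + 18^3 + 18^3 = 11666
Terms of depth exactly 2: N_2 − N_1 = 11666 − 18 = 11648.

11648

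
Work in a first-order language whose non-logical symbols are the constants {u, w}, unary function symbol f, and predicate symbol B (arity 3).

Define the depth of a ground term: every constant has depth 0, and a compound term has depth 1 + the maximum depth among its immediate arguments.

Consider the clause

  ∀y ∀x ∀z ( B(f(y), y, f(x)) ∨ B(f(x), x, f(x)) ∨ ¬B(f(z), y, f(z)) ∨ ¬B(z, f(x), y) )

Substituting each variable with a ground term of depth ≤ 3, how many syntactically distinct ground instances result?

512

Ground terms of depth ≤ 3:
  Let N_k = |{terms of depth ≤ k}|. Then N_0 = 2 and N_k = 2 + N_{k-1} for k ≥ 1 (one summand per function symbol, arity giving the exponent).
  N_0 = 2
  N_1 = 2 + 2 = 4
  N_2 = 2 + 4 = 6
  N_3 = 2 + 6 = 8
So there are 8 ground terms available for substitution.
The clause has 3 distinct variables (y, x, z), each appearing in the body. In the free term algebra distinct substitutions yield syntactically distinct ground instances.
Number of ground instances = 8^3 = 512.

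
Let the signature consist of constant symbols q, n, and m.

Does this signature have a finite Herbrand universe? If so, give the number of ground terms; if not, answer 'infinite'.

3

There are no function symbols, so every ground term is one of the 3 constants.
The Herbrand universe is {q, n, m}, which is finite with 3 elements.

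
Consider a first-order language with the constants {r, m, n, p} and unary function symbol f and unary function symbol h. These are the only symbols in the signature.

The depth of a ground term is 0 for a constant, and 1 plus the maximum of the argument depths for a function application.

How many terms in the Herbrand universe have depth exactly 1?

Let N_k = |{terms of depth ≤ k}|. Then N_0 = 4 and N_k = 4 + N_{k-1} + N_{k-1} for k ≥ 1 (one summand per function symbol, arity giving the exponent).
N_0 = 4
N_1 = 4 + 4 + 4 = 12
Terms of depth exactly 1: N_1 − N_0 = 12 − 4 = 8.

8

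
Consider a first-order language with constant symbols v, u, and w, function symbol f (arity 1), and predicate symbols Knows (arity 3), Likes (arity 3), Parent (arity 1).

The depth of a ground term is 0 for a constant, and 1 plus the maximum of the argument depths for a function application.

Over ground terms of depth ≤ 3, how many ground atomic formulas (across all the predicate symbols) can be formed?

First count ground terms of depth ≤ 3.
Write N_k for the number of ground terms of depth ≤ k. A term of depth ≤ k is either a constant or a function symbol applied to arguments of depth ≤ k−1, so N_k = 3 + N_{k-1}.
N_0 = 3
N_1 = 3 + 3 = 6
N_2 = 3 + 6 = 9
N_3 = 3 + 9 = 12
Explicitly: v, u, w, f(v), f(u), f(w), f(f(v)), f(f(u)), f(f(w)), f(f(f(v))), f(f(f(u))), f(f(f(w))).
So |H| = 12.
Ground atoms are formed by filling each argument slot of a predicate with a term from H, so an r-ary predicate gives |H|^r atoms:
  Knows: 12^3 = 1728;  Likes: 12^3 = 1728;  Parent: 12
Total ground atoms: 1728 + 1728 + 12 = 3468.

3468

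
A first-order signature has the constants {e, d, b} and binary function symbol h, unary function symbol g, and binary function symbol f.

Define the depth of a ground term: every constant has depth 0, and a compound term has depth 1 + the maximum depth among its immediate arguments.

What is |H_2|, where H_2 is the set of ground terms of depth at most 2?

1179

Count level by level. With function symbols h/2, g/1, f/2, the terms of depth ≤ k are the 3 constants together with each function applied to depth-≤(k−1) tuples, so N_k = 3 + N_{k-1}^2 + N_{k-1} + N_{k-1}^2.
N_0 = 3
N_1 = 3 + 3^2 + 3 + 3^2 = 24
N_2 = 3 + 24^2 + 24 + 24^2 = 1179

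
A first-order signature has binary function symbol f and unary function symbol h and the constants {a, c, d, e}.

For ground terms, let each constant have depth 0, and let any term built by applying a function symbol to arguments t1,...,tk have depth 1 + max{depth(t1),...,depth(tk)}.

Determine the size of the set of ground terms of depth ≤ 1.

24

Count level by level. With function symbols f/2, h/1, the terms of depth ≤ k are the 4 constants together with each function applied to depth-≤(k−1) tuples, so N_k = 4 + N_{k-1}^2 + N_{k-1}.
N_0 = 4
N_1 = 4 + 4^2 + 4 = 24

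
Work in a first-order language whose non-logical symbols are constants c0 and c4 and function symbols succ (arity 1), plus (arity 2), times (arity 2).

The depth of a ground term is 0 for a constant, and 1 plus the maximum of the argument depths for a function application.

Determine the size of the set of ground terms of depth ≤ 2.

302

If N_k denotes the number of depth-≤k ground terms, the 2 constants give N_0 = 2, and each function symbol of arity r contributes N_{k-1}^r new terms at level k: N_k = 2 + N_{k-1} + N_{k-1}^2 + N_{k-1}^2.
N_0 = 2
N_1 = 2 + 2 + 2^2 + 2^2 = 12
N_2 = 2 + 12 + 12^2 + 12^2 = 302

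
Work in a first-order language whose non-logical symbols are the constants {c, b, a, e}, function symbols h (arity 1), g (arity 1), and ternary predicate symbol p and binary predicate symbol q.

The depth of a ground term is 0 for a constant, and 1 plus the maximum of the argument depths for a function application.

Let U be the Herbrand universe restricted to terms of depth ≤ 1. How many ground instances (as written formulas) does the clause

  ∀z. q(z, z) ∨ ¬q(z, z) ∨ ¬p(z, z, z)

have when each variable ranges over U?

12

Ground terms of depth ≤ 1:
  If N_k denotes the number of depth-≤k ground terms, the 4 constants give N_0 = 4, and each function symbol of arity r contributes N_{k-1}^r new terms at level k: N_k = 4 + N_{k-1} + N_{k-1}.
  N_0 = 4
  N_1 = 4 + 4 + 4 = 12
  Explicitly: c, b, a, e, h(c), h(b), h(a), h(e), g(c), g(b), g(a), g(e).
So there are 12 ground terms available for substitution.
The body mentions the single quantified variable z; since ground terms form a free algebra, no two substitutions collapse to the same formula.
Number of ground instances = 12.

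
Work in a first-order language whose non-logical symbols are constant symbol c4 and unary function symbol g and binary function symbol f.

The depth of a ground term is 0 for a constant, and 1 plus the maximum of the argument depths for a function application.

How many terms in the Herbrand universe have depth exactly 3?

If N_k denotes the number of depth-≤k ground terms, the 1 constant gives N_0 = 1, and each function symbol of arity r contributes N_{k-1}^r new terms at level k: N_k = 1 + N_{k-1} + N_{k-1}^2.
N_0 = 1
N_1 = 1 + 1 + 1^2 = 3
N_2 = 1 + 3 + 3^2 = 13
N_3 = 1 + 13 + 13^2 = 183
Terms of depth exactly 3: N_3 − N_2 = 183 − 13 = 170.

170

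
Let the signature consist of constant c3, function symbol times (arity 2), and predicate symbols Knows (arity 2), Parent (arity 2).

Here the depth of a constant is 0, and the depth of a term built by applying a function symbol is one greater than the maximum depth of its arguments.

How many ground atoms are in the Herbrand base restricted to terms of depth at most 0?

2

First count ground terms of depth ≤ 0.
Count level by level. With function symbols times/2, the terms of depth ≤ k are the 1 constant together with each function applied to depth-≤(k−1) tuples, so N_k = 1 + N_{k-1}^2.
N_0 = 1
Explicitly: c3.
So |H| = 1.
Ground atoms are formed by filling each argument slot of a predicate with a term from H, so an r-ary predicate gives |H|^r atoms:
  Knows: 1^2 = 1;  Parent: 1^2 = 1
Total ground atoms: 1 + 1 = 2.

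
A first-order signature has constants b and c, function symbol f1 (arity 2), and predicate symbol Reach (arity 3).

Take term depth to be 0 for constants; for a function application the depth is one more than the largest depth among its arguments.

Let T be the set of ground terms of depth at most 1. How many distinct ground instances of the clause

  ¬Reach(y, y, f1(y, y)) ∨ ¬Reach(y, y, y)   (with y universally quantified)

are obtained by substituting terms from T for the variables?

6

Ground terms of depth ≤ 1:
  Count level by level. With function symbols f1/2, the terms of depth ≤ k are the 2 constants together with each function applied to depth-≤(k−1) tuples, so N_k = 2 + N_{k-1}^2.
  N_0 = 2
  N_1 = 2 + 2^2 = 6
  Explicitly: b, c, f1(b, b), f1(b, c), f1(c, b), f1(c, c).
So there are 6 ground terms available for substitution.
The clause has 1 distinct variable (y), which appears in the body. In the free term algebra distinct substitutions yield syntactically distinct ground instances.
Number of ground instances = 6.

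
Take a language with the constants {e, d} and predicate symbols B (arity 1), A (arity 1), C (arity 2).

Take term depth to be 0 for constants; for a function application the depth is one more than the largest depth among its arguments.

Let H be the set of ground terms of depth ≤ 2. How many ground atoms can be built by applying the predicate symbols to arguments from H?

First count ground terms of depth ≤ 2.
With no function symbols every ground term is a constant, so there are exactly 2 ground terms at every depth bound.
N_0 = 2
N_1 = 2
N_2 = 2
So |H| = 2.
For each predicate symbol, the number of ground atoms is |H| raised to its arity; summing:
  B: 2;  A: 2;  C: 2^2 = 4
Total ground atoms: 2 + 2 + 4 = 8.

8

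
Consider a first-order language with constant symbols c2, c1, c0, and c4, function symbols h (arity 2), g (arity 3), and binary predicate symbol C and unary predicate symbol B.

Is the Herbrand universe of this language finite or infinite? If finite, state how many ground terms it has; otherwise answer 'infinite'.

The signature has at least one function symbol (h, arity 2) and at least one constant (c2).
Iterating h gives infinitely many distinct ground terms: c2, h(c2, c2), h(h(c2, c2), h(c2, c2)), ...
So the Herbrand universe is infinite.

infinite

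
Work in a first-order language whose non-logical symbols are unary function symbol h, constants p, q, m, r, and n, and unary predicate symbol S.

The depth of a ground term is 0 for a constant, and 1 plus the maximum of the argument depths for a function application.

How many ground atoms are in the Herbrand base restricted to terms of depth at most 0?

First count ground terms of depth ≤ 0.
Write N_k for the number of ground terms of depth ≤ k. A term of depth ≤ k is either a constant or a function symbol applied to arguments of depth ≤ k−1, so N_k = 5 + N_{k-1}.
N_0 = 5
Explicitly: p, q, m, r, n.
So |H| = 5.
Each predicate of arity r yields |H|^r ground atoms (one per choice of an r-tuple from H):
  S: 5
Total ground atoms: 5.

5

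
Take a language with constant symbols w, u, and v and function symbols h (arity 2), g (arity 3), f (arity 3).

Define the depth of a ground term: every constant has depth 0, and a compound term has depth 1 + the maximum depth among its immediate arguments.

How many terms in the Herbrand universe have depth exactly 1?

If N_k denotes the number of depth-≤k ground terms, the 3 constants give N_0 = 3, and each function symbol of arity r contributes N_{k-1}^r new terms at level k: N_k = 3 + N_{k-1}^2 + N_{k-1}^3 + N_{k-1}^3.
N_0 = 3
N_1 = 3 + 3^2 + 3^3 + 3^3 = 66
Terms of depth exactly 1: N_1 − N_0 = 66 − 3 = 63.

63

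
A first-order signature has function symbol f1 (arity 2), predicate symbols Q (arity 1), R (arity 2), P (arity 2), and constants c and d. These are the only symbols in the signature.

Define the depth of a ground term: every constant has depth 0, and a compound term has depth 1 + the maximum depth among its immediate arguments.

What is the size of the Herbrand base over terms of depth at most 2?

2926

First count ground terms of depth ≤ 2.
Count level by level. With function symbols f1/2, the terms of depth ≤ k are the 2 constants together with each function applied to depth-≤(k−1) tuples, so N_k = 2 + N_{k-1}^2.
N_0 = 2
N_1 = 2 + 2^2 = 6
N_2 = 2 + 6^2 = 38
So |H| = 38.
Each predicate of arity r yields |H|^r ground atoms (one per choice of an r-tuple from H):
  Q: 38;  R: 38^2 = 1444;  P: 38^2 = 1444
Total ground atoms: 38 + 1444 + 1444 = 2926.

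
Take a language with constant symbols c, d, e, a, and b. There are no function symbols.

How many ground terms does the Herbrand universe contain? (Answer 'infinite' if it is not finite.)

There are no function symbols, so every ground term is one of the 5 constants.
The Herbrand universe is {c, d, e, a, b}, which is finite with 5 elements.

5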